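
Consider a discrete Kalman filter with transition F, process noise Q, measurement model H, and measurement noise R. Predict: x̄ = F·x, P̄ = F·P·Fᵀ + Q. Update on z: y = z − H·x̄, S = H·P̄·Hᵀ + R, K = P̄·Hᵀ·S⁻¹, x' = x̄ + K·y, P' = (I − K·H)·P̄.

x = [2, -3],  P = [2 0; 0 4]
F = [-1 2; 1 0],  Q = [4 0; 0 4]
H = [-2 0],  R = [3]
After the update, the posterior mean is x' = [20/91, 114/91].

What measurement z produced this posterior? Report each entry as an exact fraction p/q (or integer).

x̄ = F·x = [-8, 2]
P̄ = F·P·Fᵀ + Q = [22 -2; -2 6]
S = H·P̄·Hᵀ + R = [91]
K = P̄·Hᵀ·S⁻¹ = [-44/91; 4/91]
x' − x̄ = [748/91, -68/91] = K·y
y = (KᵀK)⁻¹·Kᵀ·(x' − x̄) = [-17]
z = y + H·x̄ = [-17] + [16] = [-1]

z = [-1]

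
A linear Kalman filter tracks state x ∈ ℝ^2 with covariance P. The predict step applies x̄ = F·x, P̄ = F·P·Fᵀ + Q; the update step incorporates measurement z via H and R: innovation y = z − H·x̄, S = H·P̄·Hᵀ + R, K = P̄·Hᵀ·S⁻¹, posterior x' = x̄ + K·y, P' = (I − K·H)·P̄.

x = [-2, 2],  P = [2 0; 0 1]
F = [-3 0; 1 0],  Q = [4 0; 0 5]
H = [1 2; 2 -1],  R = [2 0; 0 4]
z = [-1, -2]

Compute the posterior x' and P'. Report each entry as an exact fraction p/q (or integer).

x̄ = F·x = [6, -2]
P̄ = F·P·Fᵀ + Q = [22 -6; -6 7]
y = z − H·x̄ = [-3, -16]
S = H·P̄·Hᵀ + R = [28 12; 12 123]
K = P̄·Hᵀ·S⁻¹ = [21/110 64/165; 101/275 -157/825]
x' = x̄ + K·y = [-257/330, -47/825]
P' = (I − K·H)·P̄ = [23/33 -26/165; -26/165 368/825]

x' = [-257/330, -47/825]
P' = [23/33 -26/165; -26/165 368/825]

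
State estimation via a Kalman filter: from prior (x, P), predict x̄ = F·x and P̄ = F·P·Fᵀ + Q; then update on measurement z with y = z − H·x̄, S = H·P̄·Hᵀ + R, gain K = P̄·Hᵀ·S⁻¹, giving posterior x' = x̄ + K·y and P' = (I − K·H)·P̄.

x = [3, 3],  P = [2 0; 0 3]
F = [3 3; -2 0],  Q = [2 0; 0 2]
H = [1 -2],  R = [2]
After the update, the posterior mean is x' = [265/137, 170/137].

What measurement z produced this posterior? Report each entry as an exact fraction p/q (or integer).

z = [-1]

x̄ = F·x = [18, -6]
P̄ = F·P·Fᵀ + Q = [47 -12; -12 10]
S = H·P̄·Hᵀ + R = [137]
K = P̄·Hᵀ·S⁻¹ = [71/137; -32/137]
x' − x̄ = [-2201/137, 992/137] = K·y
y = (KᵀK)⁻¹·Kᵀ·(x' − x̄) = [-31]
z = y + H·x̄ = [-31] + [30] = [-1]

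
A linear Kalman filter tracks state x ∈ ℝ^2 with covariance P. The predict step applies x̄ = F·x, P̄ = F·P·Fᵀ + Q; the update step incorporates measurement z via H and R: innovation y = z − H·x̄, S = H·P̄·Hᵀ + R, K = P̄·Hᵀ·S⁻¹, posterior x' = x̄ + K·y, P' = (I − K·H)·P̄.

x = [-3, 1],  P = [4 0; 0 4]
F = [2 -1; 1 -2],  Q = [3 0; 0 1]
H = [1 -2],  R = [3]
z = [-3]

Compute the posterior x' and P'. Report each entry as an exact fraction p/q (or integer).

x̄ = F·x = [-7, -5]
P̄ = F·P·Fᵀ + Q = [23 16; 16 21]
y = z − H·x̄ = [-6]
S = H·P̄·Hᵀ + R = [46]
K = P̄·Hᵀ·S⁻¹ = [-9/46; -13/23]
x' = x̄ + K·y = [-134/23, -37/23]
P' = (I − K·H)·P̄ = [977/46 251/23; 251/23 145/23]

x' = [-134/23, -37/23]
P' = [977/46 251/23; 251/23 145/23]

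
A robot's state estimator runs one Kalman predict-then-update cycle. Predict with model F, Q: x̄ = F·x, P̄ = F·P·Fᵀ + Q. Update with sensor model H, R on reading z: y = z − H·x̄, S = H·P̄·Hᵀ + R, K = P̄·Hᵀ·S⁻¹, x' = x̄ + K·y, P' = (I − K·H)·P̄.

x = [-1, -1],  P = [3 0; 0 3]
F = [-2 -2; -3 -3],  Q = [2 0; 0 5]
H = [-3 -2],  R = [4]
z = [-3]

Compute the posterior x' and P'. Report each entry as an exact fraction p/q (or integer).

x' = [79/151, 115/151]
P' = [176/151 -214/151; -214/151 1189/453]

x̄ = F·x = [4, 6]
P̄ = F·P·Fᵀ + Q = [26 36; 36 59]
y = z − H·x̄ = [21]
S = H·P̄·Hᵀ + R = [906]
K = P̄·Hᵀ·S⁻¹ = [-25/151; -113/453]
x' = x̄ + K·y = [79/151, 115/151]
P' = (I − K·H)·P̄ = [176/151 -214/151; -214/151 1189/453]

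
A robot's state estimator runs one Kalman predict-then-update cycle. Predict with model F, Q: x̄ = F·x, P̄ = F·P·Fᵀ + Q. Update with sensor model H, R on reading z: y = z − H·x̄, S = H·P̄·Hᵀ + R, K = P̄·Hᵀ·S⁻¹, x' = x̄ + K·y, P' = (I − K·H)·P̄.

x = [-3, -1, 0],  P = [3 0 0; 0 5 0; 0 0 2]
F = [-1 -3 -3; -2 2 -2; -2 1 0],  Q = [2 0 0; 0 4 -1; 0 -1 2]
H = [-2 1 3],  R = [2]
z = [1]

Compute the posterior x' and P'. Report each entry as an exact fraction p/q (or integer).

x' = [1892/257, 766/257, 1093/257]
P' = [21803/771 13673/771 3287/257; 13673/771 16763/771 1205/257; 3287/257 1205/257 1811/257]

x̄ = F·x = [6, 4, 5]
P̄ = F·P·Fᵀ + Q = [68 -12 -9; -12 44 21; -9 21 19]
y = z − H·x̄ = [-6]
S = H·P̄·Hᵀ + R = [771]
K = P̄·Hᵀ·S⁻¹ = [-175/771; 131/771; 32/257]
x' = x̄ + K·y = [1892/257, 766/257, 1093/257]
P' = (I − K·H)·P̄ = [21803/771 13673/771 3287/257; 13673/771 16763/771 1205/257; 3287/257 1205/257 1811/257]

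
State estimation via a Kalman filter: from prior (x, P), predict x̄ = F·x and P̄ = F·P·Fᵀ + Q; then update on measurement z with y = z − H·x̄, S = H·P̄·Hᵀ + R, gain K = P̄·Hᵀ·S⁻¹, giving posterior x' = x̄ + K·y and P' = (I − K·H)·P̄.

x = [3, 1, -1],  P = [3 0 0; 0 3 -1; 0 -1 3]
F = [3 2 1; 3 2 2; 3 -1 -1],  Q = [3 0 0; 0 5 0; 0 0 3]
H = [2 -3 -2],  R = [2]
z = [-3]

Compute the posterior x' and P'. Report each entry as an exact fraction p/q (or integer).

x' = [783/163, 323/163, 554/163]
P' = [7437/326 2353/163 455/326; 2353/163 2416/163 -1219/163; 455/326 -1219/163 4195/326]

x̄ = F·x = [10, 9, 9]
P̄ = F·P·Fᵀ + Q = [41 39 21; 39 48 19; 21 19 34]
y = z − H·x̄ = [22]
S = H·P̄·Hᵀ + R = [326]
K = P̄·Hᵀ·S⁻¹ = [-77/326; -52/163; -83/326]
x' = x̄ + K·y = [783/163, 323/163, 554/163]
P' = (I − K·H)·P̄ = [7437/326 2353/163 455/326; 2353/163 2416/163 -1219/163; 455/326 -1219/163 4195/326]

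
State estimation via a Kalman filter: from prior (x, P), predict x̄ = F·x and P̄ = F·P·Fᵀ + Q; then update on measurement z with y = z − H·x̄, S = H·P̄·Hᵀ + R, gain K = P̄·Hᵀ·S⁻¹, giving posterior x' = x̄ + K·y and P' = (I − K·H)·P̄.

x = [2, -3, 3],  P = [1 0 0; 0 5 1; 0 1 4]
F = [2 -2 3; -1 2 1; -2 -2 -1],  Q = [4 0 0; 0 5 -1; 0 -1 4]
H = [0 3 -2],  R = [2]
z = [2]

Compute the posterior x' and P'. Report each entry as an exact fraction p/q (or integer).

x' = [7237/388, -385/194, -3071/776]
P' = [10007/194 -231/97 -1377/388; -231/97 256/97 729/194; -1377/388 729/194 4527/776]

x̄ = F·x = [19, -5, -1]
P̄ = F·P·Fᵀ + Q = [52 -6 0; -6 34 -27; 0 -27 36]
y = z − H·x̄ = [15]
S = H·P̄·Hᵀ + R = [776]
K = P̄·Hᵀ·S⁻¹ = [-9/388; 39/194; -153/776]
x' = x̄ + K·y = [7237/388, -385/194, -3071/776]
P' = (I − K·H)·P̄ = [10007/194 -231/97 -1377/388; -231/97 256/97 729/194; -1377/388 729/194 4527/776]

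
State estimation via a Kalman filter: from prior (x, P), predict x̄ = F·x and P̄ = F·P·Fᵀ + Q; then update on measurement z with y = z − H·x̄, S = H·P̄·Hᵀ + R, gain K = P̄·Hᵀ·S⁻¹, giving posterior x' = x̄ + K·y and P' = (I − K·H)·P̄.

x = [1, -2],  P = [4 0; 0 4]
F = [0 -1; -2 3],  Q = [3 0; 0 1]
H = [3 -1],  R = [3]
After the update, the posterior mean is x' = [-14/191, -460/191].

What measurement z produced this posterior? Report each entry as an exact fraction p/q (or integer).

x̄ = F·x = [2, -8]
P̄ = F·P·Fᵀ + Q = [7 -12; -12 53]
S = H·P̄·Hᵀ + R = [191]
K = P̄·Hᵀ·S⁻¹ = [33/191; -89/191]
x' − x̄ = [-396/191, 1068/191] = K·y
y = (KᵀK)⁻¹·Kᵀ·(x' − x̄) = [-12]
z = y + H·x̄ = [-12] + [14] = [2]

z = [2]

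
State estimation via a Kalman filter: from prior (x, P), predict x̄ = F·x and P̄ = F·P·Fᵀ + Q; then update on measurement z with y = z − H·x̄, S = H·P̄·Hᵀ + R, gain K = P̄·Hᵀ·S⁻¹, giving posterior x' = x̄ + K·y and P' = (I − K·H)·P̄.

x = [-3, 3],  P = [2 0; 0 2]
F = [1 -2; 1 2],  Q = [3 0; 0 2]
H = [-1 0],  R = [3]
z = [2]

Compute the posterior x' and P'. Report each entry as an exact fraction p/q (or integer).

x̄ = F·x = [-9, 3]
P̄ = F·P·Fᵀ + Q = [13 -6; -6 12]
y = z − H·x̄ = [-7]
S = H·P̄·Hᵀ + R = [16]
K = P̄·Hᵀ·S⁻¹ = [-13/16; 3/8]
x' = x̄ + K·y = [-53/16, 3/8]
P' = (I − K·H)·P̄ = [39/16 -9/8; -9/8 39/4]

x' = [-53/16, 3/8]
P' = [39/16 -9/8; -9/8 39/4]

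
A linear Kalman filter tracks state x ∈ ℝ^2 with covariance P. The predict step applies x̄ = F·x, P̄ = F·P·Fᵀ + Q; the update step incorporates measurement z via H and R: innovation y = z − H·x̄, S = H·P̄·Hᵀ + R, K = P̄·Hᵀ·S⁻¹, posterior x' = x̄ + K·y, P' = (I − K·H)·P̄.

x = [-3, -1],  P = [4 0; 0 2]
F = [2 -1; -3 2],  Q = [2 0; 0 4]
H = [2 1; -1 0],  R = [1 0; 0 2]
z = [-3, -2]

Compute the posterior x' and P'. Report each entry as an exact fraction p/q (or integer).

x' = [111/115, -105/23]
P' = [196/115 -76/23; -76/23 168/23]

x̄ = F·x = [-5, 7]
P̄ = F·P·Fᵀ + Q = [20 -28; -28 48]
y = z − H·x̄ = [0, -7]
S = H·P̄·Hᵀ + R = [17 -12; -12 22]
K = P̄·Hᵀ·S⁻¹ = [12/115 -98/115; 16/23 38/23]
x' = x̄ + K·y = [111/115, -105/23]
P' = (I − K·H)·P̄ = [196/115 -76/23; -76/23 168/23]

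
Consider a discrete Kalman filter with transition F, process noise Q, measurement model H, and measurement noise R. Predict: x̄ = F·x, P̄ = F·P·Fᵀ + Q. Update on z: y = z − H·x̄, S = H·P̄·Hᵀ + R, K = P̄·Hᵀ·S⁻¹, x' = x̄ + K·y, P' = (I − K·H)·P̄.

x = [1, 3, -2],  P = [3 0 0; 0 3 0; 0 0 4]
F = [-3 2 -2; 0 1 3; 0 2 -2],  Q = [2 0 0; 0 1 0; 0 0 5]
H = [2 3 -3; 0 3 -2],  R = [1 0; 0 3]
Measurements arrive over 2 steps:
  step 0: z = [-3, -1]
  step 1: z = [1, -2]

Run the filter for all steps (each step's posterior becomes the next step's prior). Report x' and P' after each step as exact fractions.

step 0: x̄ = F·x = [7, -3, 10]
step 0: P̄ = F·P·Fᵀ + Q = [57 -18 28; -18 40 -18; 28 -18 33]
step 0: y = z − H·x̄ = [22, 28]
step 0: S = H·P̄·Hᵀ + R = [658 608; 608 711]
step 0: K = P̄·Hᵀ·S⁻¹ = [24908/49087 -28894/49087; 1635/49087 9372/49087; 3993/98174 -9992/49087]
step 0: x' = x̄ + K·y = [82553/49087, 151125/49087, 255017/49087]
step 0: P' = (I − K·H)·P̄ = [217411/49087 186594/49087 323232/49087; 186594/49087 275818/49087 399669/49087; 323232/49087 399669/49087 1228983/98174]
step 1: x̄ = F·x = [-455443/49087, 916176/49087, -207784/49087]
step 1: P̄ = F·P·Fᵀ + Q = [4058415/49087 -5005507/49087 1183714/49087; -5005507/49087 16506685/98174 -1536637/49087; 1183714/49087 -1536637/49087 609321/49087]
step 1: y = z − H·x̄ = [-2411907/49087, -3262270/49087]
step 1: S = H·P̄·Hᵀ + R = [98871065/98174 132435331/98174; 132435331/98174 190608543/98174]
step 1: K = P̄·Hᵀ·S⁻¹ = [6320023400/13308541441 -6818710126/13308541441; 78715261/13308541441 3832024524/13308541441; -80580105/13308541441 -757927337/13308541441]
step 1: x' = x̄ + K·y = [19147284711/13308541441, -10144972593/13308541441, -2004331937/13308541441]
step 1: P' = (I − K·H)·P̄ = [31066967743/13308541441 16753144346/13308541441 35357781708/13308541441; 16753144346/13308541441 33781122526/13308541441 44923647003/13308541441; 35357781708/13308541441 44923647003/13308541441 68522361510/13308541441]

step 0: x' = [82553/49087, 151125/49087, 255017/49087], P' = [217411/49087 186594/49087 323232/49087; 186594/49087 275818/49087 399669/49087; 323232/49087 399669/49087 1228983/98174]
step 1: x' = [19147284711/13308541441, -10144972593/13308541441, -2004331937/13308541441], P' = [31066967743/13308541441 16753144346/13308541441 35357781708/13308541441; 16753144346/13308541441 33781122526/13308541441 44923647003/13308541441; 35357781708/13308541441 44923647003/13308541441 68522361510/13308541441]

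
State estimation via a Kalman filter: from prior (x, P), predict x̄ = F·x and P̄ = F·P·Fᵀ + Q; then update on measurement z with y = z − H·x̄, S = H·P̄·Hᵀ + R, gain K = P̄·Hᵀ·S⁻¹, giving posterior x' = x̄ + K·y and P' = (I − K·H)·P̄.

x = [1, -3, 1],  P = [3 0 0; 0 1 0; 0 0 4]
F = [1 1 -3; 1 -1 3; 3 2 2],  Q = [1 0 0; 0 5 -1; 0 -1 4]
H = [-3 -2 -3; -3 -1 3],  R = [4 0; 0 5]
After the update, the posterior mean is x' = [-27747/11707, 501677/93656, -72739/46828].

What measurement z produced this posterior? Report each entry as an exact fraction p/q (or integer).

z = [1, -3]

x̄ = F·x = [-5, 7, -1]
P̄ = F·P·Fᵀ + Q = [41 -34 -13; -34 45 30; -13 30 51]
S = H·P̄·Hᵀ + R = [730 -396; -396 728]
K = P̄·Hᵀ·S⁻¹ = [-1948/11707 -3118/11707; 357/93656 38211/187312; -7815/46828 12339/93656]
x' − x̄ = [30788/11707, -153915/93656, -25911/46828] = K·y
y = (KᵀK)⁻¹·Kᵀ·(x' − x̄) = [-3, -8]
z = y + H·x̄ = [-3, -8] + [4, 5] = [1, -3]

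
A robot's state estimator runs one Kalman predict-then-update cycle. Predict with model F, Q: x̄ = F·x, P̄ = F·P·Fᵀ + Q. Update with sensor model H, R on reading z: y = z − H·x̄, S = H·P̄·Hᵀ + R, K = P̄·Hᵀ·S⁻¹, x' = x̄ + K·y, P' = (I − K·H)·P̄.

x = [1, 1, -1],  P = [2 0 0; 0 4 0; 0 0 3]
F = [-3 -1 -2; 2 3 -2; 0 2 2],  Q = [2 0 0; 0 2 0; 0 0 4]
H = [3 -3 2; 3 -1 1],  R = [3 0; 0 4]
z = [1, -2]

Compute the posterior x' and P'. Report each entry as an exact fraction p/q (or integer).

x' = [-32984/31379, -34504/31379, 9988/31379]
P' = [59876/31379 -33960/31379 -148716/31379; -33960/31379 222448/31379 365004/31379; -148716/31379 365004/31379 776256/31379]

x̄ = F·x = [-2, 7, 0]
P̄ = F·P·Fᵀ + Q = [36 -12 -20; -12 58 12; -20 12 32]
y = z − H·x̄ = [28, 11]
S = H·P̄·Hᵀ + R = [809 466; 466 346]
K = P̄·Hᵀ·S⁻¹ = [-5308/31379 16218/31379; -13072/31379 10169/31379; 3784/31379 -8724/31379]
x' = x̄ + K·y = [-32984/31379, -34504/31379, 9988/31379]
P' = (I − K·H)·P̄ = [59876/31379 -33960/31379 -148716/31379; -33960/31379 222448/31379 365004/31379; -148716/31379 365004/31379 776256/31379]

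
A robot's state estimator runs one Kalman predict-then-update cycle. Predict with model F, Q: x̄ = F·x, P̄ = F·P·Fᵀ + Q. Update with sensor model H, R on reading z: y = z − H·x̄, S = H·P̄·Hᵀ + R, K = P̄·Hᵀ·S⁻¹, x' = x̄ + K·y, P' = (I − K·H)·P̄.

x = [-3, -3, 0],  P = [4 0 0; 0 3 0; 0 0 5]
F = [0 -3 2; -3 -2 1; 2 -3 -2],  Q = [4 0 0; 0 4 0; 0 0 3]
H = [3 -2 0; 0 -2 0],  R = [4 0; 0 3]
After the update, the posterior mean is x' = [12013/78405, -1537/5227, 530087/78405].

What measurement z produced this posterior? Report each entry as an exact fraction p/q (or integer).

x̄ = F·x = [9, 15, 3]
P̄ = F·P·Fᵀ + Q = [51 28 7; 28 57 -16; 7 -16 66]
S = H·P̄·Hᵀ + R = [355 60; 60 231]
K = P̄·Hᵀ·S⁻¹ = [8589/26135 -5140/15681; -6/5227 -2578/5227; 3441/26135 1636/15681]
x' − x̄ = [-693632/78405, -79942/5227, 294872/78405] = K·y
y = (KᵀK)⁻¹·Kᵀ·(x' − x̄) = [4, 31]
z = y + H·x̄ = [4, 31] + [-3, -30] = [1, 1]

z = [1, 1]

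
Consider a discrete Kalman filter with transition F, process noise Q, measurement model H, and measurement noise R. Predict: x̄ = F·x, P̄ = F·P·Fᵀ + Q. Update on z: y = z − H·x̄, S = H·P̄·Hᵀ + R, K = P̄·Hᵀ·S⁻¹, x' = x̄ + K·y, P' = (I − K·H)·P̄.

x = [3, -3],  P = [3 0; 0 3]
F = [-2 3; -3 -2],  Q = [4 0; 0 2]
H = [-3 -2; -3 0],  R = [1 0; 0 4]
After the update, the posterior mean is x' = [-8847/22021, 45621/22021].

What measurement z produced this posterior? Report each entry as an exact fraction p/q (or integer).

z = [-3, 1]

x̄ = F·x = [-15, -3]
P̄ = F·P·Fᵀ + Q = [43 0; 0 41]
S = H·P̄·Hᵀ + R = [552 387; 387 391]
K = P̄·Hᵀ·S⁻¹ = [-172/22021 -7095/22021; -32062/66063 10578/22021]
x' − x̄ = [321468/22021, 111684/22021] = K·y
y = (KᵀK)⁻¹·Kᵀ·(x' − x̄) = [-54, -44]
z = y + H·x̄ = [-54, -44] + [51, 45] = [-3, 1]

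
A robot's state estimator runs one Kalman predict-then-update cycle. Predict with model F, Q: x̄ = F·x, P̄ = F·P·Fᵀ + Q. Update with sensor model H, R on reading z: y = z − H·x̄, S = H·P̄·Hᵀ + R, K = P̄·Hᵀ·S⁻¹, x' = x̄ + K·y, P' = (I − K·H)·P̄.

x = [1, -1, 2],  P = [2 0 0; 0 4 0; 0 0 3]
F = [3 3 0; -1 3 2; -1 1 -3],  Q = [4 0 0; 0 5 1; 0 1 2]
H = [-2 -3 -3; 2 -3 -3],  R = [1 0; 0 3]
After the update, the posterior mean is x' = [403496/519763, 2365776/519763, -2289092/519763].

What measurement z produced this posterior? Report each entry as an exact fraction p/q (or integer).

x̄ = F·x = [0, 0, -8]
P̄ = F·P·Fᵀ + Q = [58 30 6; 30 55 -3; 6 -3 35]
S = H·P̄·Hᵀ + R = [1421 524; 524 559]
K = P̄·Hᵀ·S⁻¹ = [-129408/519763 128744/519763; -70440/519763 -23232/519763; -16356/519763 -62772/519763]
x' − x̄ = [403496/519763, 2365776/519763, 1869012/519763] = K·y
y = (KᵀK)⁻¹·Kᵀ·(x' − x̄) = [-26, -23]
z = y + H·x̄ = [-26, -23] + [24, 24] = [-2, 1]

z = [-2, 1]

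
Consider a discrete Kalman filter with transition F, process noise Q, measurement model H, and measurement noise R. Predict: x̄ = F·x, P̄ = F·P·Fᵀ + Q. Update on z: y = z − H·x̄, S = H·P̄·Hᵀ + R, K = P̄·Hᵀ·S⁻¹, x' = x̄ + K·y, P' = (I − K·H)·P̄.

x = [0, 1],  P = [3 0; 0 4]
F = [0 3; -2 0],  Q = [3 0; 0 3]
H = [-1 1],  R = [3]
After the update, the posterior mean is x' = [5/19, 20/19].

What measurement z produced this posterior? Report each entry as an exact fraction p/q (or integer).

x̄ = F·x = [3, 0]
P̄ = F·P·Fᵀ + Q = [39 0; 0 15]
S = H·P̄·Hᵀ + R = [57]
K = P̄·Hᵀ·S⁻¹ = [-13/19; 5/19]
x' − x̄ = [-52/19, 20/19] = K·y
y = (KᵀK)⁻¹·Kᵀ·(x' − x̄) = [4]
z = y + H·x̄ = [4] + [-3] = [1]

z = [1]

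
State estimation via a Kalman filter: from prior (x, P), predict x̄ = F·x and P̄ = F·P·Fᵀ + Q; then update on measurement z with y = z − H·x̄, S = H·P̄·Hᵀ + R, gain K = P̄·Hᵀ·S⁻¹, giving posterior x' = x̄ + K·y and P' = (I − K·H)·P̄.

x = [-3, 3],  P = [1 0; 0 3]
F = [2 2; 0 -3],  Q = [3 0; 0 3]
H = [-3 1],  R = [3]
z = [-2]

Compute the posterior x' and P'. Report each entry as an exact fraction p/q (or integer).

x' = [-175/104, -185/26]
P' = [101/104 57/26; 57/26 96/13]

x̄ = F·x = [0, -9]
P̄ = F·P·Fᵀ + Q = [19 -18; -18 30]
y = z − H·x̄ = [7]
S = H·P̄·Hᵀ + R = [312]
K = P̄·Hᵀ·S⁻¹ = [-25/104; 7/26]
x' = x̄ + K·y = [-175/104, -185/26]
P' = (I − K·H)·P̄ = [101/104 57/26; 57/26 96/13]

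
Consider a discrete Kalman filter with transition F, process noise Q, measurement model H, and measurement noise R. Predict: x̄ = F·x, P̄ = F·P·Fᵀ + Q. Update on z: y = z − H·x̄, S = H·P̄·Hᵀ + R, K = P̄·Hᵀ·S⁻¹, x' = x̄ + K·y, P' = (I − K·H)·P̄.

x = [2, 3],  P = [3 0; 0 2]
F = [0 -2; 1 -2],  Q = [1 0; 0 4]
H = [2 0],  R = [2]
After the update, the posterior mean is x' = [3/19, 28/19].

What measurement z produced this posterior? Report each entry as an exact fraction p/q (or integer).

z = [1]

x̄ = F·x = [-6, -4]
P̄ = F·P·Fᵀ + Q = [9 8; 8 15]
S = H·P̄·Hᵀ + R = [38]
K = P̄·Hᵀ·S⁻¹ = [9/19; 8/19]
x' − x̄ = [117/19, 104/19] = K·y
y = (KᵀK)⁻¹·Kᵀ·(x' − x̄) = [13]
z = y + H·x̄ = [13] + [-12] = [1]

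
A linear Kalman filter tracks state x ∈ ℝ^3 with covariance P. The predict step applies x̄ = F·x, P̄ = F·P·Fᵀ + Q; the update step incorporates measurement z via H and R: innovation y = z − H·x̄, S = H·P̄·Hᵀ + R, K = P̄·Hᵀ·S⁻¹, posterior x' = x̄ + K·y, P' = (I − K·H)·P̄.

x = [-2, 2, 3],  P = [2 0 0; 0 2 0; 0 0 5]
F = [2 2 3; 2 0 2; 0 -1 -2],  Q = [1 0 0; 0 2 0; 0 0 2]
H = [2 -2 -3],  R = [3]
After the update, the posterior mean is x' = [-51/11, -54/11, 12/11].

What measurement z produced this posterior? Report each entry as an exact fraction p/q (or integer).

x̄ = F·x = [9, 2, -8]
P̄ = F·P·Fᵀ + Q = [62 38 -34; 38 30 -20; -34 -20 24]
S = H·P̄·Hᵀ + R = [451]
K = P̄·Hᵀ·S⁻¹ = [150/451; 76/451; -100/451]
x' − x̄ = [-150/11, -76/11, 100/11] = K·y
y = (KᵀK)⁻¹·Kᵀ·(x' − x̄) = [-41]
z = y + H·x̄ = [-41] + [38] = [-3]

z = [-3]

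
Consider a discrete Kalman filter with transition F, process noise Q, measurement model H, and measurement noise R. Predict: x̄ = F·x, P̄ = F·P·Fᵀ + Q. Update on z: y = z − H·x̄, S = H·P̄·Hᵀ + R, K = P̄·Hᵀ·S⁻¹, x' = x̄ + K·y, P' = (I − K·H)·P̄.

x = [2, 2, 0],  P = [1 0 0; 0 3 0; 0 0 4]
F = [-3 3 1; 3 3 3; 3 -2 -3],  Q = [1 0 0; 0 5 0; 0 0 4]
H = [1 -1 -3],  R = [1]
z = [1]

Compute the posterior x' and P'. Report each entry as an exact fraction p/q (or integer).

x̄ = F·x = [0, 12, 2]
P̄ = F·P·Fᵀ + Q = [41 30 -39; 30 77 -45; -39 -45 61]
y = z − H·x̄ = [19]
S = H·P̄·Hᵀ + R = [572]
K = P̄·Hᵀ·S⁻¹ = [32/143; 2/13; -177/572]
x' = x̄ + K·y = [608/143, 194/13, -2219/572]
P' = (I − K·H)·P̄ = [1767/143 134/13 87/143; 134/13 825/13 -231/13; 87/143 -231/13 3563/572]

x' = [608/143, 194/13, -2219/572]
P' = [1767/143 134/13 87/143; 134/13 825/13 -231/13; 87/143 -231/13 3563/572]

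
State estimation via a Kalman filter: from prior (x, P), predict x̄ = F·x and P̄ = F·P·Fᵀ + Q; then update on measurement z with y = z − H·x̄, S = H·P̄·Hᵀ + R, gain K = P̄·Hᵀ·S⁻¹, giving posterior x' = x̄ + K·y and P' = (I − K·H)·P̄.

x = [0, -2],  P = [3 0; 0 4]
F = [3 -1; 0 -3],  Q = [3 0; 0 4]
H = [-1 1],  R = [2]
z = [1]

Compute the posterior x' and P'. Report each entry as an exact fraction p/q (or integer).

x' = [85/26, 57/13]
P' = [321/13 310/13; 310/13 324/13]

x̄ = F·x = [2, 6]
P̄ = F·P·Fᵀ + Q = [34 12; 12 40]
y = z − H·x̄ = [-3]
S = H·P̄·Hᵀ + R = [52]
K = P̄·Hᵀ·S⁻¹ = [-11/26; 7/13]
x' = x̄ + K·y = [85/26, 57/13]
P' = (I − K·H)·P̄ = [321/13 310/13; 310/13 324/13]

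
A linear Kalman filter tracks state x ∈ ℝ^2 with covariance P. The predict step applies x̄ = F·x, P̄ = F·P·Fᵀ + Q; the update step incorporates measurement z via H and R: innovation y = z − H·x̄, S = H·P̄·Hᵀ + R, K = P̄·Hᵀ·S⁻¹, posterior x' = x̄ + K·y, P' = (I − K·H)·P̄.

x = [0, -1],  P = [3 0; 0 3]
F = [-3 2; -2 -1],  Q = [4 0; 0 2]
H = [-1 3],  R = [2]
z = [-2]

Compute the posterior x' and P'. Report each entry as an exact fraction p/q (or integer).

x̄ = F·x = [-2, 1]
P̄ = F·P·Fᵀ + Q = [43 12; 12 17]
y = z − H·x̄ = [-7]
S = H·P̄·Hᵀ + R = [126]
K = P̄·Hᵀ·S⁻¹ = [-1/18; 13/42]
x' = x̄ + K·y = [-29/18, -7/6]
P' = (I − K·H)·P̄ = [767/18 85/6; 85/6 69/14]

x' = [-29/18, -7/6]
P' = [767/18 85/6; 85/6 69/14]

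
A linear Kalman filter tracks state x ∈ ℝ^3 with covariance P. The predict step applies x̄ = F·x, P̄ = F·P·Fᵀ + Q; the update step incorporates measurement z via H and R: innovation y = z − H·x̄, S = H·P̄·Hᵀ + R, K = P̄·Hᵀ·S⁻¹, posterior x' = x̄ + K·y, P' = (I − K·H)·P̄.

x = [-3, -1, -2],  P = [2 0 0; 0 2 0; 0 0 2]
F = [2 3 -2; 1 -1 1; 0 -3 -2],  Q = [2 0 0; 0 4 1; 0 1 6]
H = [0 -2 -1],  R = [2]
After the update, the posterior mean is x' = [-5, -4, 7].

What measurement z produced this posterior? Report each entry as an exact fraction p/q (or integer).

z = [1]

x̄ = F·x = [-5, -4, 7]
P̄ = F·P·Fᵀ + Q = [36 -6 -10; -6 10 3; -10 3 32]
S = H·P̄·Hᵀ + R = [86]
K = P̄·Hᵀ·S⁻¹ = [11/43; -23/86; -19/43]
x' − x̄ = [0, 0, 0] = K·y
y = (KᵀK)⁻¹·Kᵀ·(x' − x̄) = [0]
z = y + H·x̄ = [0] + [1] = [1]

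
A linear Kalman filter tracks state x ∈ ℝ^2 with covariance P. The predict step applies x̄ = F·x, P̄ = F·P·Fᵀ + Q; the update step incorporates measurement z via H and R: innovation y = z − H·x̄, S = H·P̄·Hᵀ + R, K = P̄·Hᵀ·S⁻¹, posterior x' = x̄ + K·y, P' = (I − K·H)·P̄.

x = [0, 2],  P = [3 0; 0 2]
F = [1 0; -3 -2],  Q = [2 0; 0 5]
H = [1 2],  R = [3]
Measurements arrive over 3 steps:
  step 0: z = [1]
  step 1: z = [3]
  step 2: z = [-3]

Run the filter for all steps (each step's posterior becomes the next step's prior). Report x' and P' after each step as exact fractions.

step 0: x' = [-39/44, 37/44], P' = [491/132 -265/132; -265/132 239/132]
step 1: x' = [-3328/2933, 848/419], P' = [40637/8799 -3145/1257; -3145/1257 2594/1257]
step 2: x' = [-225481/215276, -207631/215276], P' = [3193349/645828 -1742965/645828; -1742965/645828 1409201/645828]

step 0: x̄ = F·x = [0, -4]
step 0: P̄ = F·P·Fᵀ + Q = [5 -9; -9 40]
step 0: y = z − H·x̄ = [9]
step 0: S = H·P̄·Hᵀ + R = [132]
step 0: K = P̄·Hᵀ·S⁻¹ = [-13/132; 71/132]
step 0: x' = x̄ + K·y = [-39/44, 37/44]
step 0: P' = (I − K·H)·P̄ = [491/132 -265/132; -265/132 239/132]
step 1: x̄ = F·x = [-39/44, 43/44]
step 1: P̄ = F·P·Fᵀ + Q = [755/132 -943/132; -943/132 2855/132]
step 1: y = z − H·x̄ = [85/44]
step 1: S = H·P̄·Hᵀ + R = [2933/44]
step 1: K = P̄·Hᵀ·S⁻¹ = [-377/2933; 227/419]
step 1: x' = x̄ + K·y = [-3328/2933, 848/419]
step 1: P' = (I − K·H)·P̄ = [40637/8799 -3145/1257; -3145/1257 2594/1257]
step 2: x̄ = F·x = [-3328/2933, -1888/2933]
step 2: P̄ = F·P·Fᵀ + Q = [58235/8799 -77881/8799; -77881/8799 218180/8799]
step 2: y = z − H·x̄ = [-1695/2933]
step 2: S = H·P̄·Hᵀ + R = [215276/2933]
step 2: K = P̄·Hᵀ·S⁻¹ = [-32509/215276; 119493/215276]
step 2: x' = x̄ + K·y = [-225481/215276, -207631/215276]
step 2: P' = (I − K·H)·P̄ = [3193349/645828 -1742965/645828; -1742965/645828 1409201/645828]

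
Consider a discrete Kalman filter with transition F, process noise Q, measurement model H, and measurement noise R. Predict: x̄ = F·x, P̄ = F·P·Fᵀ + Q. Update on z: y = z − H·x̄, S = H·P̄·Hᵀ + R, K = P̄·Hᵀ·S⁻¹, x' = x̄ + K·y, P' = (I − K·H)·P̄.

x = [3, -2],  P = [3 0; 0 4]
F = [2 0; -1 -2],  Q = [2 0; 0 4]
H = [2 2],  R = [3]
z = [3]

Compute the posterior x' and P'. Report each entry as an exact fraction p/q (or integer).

x' = [442/103, -271/103]
P' = [1186/103 -1162/103; -1162/103 1213/103]

x̄ = F·x = [6, 1]
P̄ = F·P·Fᵀ + Q = [14 -6; -6 23]
y = z − H·x̄ = [-11]
S = H·P̄·Hᵀ + R = [103]
K = P̄·Hᵀ·S⁻¹ = [16/103; 34/103]
x' = x̄ + K·y = [442/103, -271/103]
P' = (I − K·H)·P̄ = [1186/103 -1162/103; -1162/103 1213/103]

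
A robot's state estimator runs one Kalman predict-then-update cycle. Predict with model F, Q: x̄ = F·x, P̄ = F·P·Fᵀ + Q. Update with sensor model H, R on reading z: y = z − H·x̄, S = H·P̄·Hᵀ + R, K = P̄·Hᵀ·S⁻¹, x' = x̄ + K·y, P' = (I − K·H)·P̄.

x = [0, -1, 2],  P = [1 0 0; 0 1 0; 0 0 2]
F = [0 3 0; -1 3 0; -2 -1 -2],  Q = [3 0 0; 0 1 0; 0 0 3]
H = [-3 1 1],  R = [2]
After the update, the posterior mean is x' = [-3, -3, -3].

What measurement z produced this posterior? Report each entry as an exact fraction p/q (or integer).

x̄ = F·x = [-3, -3, -3]
P̄ = F·P·Fᵀ + Q = [12 9 -3; 9 11 -1; -3 -1 16]
S = H·P̄·Hᵀ + R = [99]
K = P̄·Hᵀ·S⁻¹ = [-10/33; -17/99; 8/33]
x' − x̄ = [0, 0, 0] = K·y
y = (KᵀK)⁻¹·Kᵀ·(x' − x̄) = [0]
z = y + H·x̄ = [0] + [3] = [3]

z = [3]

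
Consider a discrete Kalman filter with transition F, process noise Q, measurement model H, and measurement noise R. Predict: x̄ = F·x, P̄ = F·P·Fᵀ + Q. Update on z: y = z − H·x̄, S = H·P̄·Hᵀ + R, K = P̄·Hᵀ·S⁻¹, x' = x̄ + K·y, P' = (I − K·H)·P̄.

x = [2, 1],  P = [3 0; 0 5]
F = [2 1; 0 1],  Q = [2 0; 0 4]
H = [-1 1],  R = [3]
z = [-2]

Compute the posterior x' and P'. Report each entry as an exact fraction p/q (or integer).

x̄ = F·x = [5, 1]
P̄ = F·P·Fᵀ + Q = [19 5; 5 9]
y = z − H·x̄ = [2]
S = H·P̄·Hᵀ + R = [21]
K = P̄·Hᵀ·S⁻¹ = [-2/3; 4/21]
x' = x̄ + K·y = [11/3, 29/21]
P' = (I − K·H)·P̄ = [29/3 23/3; 23/3 173/21]

x' = [11/3, 29/21]
P' = [29/3 23/3; 23/3 173/21]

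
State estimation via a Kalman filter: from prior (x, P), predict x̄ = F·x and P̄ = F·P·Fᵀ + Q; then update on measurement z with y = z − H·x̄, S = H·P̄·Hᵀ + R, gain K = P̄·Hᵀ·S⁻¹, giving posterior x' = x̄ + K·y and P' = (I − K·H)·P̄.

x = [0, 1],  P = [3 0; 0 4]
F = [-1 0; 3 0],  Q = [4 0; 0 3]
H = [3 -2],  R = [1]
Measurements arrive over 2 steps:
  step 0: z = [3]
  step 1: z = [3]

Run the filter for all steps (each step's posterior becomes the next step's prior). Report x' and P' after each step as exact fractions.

step 0: x̄ = F·x = [0, 0]
step 0: P̄ = F·P·Fᵀ + Q = [7 -9; -9 30]
step 0: y = z − H·x̄ = [3]
step 0: S = H·P̄·Hᵀ + R = [292]
step 0: K = P̄·Hᵀ·S⁻¹ = [39/292; -87/292]
step 0: x' = x̄ + K·y = [117/292, -261/292]
step 0: P' = (I − K·H)·P̄ = [523/292 765/292; 765/292 1191/292]
step 1: x̄ = F·x = [-117/292, 351/292]
step 1: P̄ = F·P·Fᵀ + Q = [1691/292 -1569/292; -1569/292 5583/292]
step 1: y = z − H·x̄ = [1929/292]
step 1: S = H·P̄·Hᵀ + R = [56671/292]
step 1: K = P̄·Hᵀ·S⁻¹ = [8211/56671; -15873/56671]
step 1: x' = x̄ + K·y = [31536/56671, -36738/56671]
step 1: P' = (I − K·H)·P̄ = [97295/56671 141837/56671; 141837/56671 220692/56671]

step 0: x' = [117/292, -261/292], P' = [523/292 765/292; 765/292 1191/292]
step 1: x' = [31536/56671, -36738/56671], P' = [97295/56671 141837/56671; 141837/56671 220692/56671]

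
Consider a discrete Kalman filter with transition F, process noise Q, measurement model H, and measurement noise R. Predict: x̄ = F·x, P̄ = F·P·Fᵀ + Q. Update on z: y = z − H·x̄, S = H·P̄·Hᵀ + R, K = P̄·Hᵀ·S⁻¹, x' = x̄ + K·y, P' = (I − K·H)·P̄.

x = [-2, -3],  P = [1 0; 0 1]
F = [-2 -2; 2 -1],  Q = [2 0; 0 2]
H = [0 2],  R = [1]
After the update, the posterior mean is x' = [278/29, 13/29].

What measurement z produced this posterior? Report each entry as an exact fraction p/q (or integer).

x̄ = F·x = [10, -1]
P̄ = F·P·Fᵀ + Q = [10 -2; -2 7]
S = H·P̄·Hᵀ + R = [29]
K = P̄·Hᵀ·S⁻¹ = [-4/29; 14/29]
x' − x̄ = [-12/29, 42/29] = K·y
y = (KᵀK)⁻¹·Kᵀ·(x' − x̄) = [3]
z = y + H·x̄ = [3] + [-2] = [1]

z = [1]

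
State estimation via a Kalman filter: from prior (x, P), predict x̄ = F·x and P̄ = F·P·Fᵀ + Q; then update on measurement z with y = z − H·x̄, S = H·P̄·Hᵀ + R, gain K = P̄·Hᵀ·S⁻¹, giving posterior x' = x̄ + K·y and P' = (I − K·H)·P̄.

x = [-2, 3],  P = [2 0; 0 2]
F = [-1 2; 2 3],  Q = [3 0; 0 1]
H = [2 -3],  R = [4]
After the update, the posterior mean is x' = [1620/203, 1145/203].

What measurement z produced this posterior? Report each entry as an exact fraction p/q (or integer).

z = [-1]

x̄ = F·x = [8, 5]
P̄ = F·P·Fᵀ + Q = [13 8; 8 27]
S = H·P̄·Hᵀ + R = [203]
K = P̄·Hᵀ·S⁻¹ = [2/203; -65/203]
x' − x̄ = [-4/203, 130/203] = K·y
y = (KᵀK)⁻¹·Kᵀ·(x' − x̄) = [-2]
z = y + H·x̄ = [-2] + [1] = [-1]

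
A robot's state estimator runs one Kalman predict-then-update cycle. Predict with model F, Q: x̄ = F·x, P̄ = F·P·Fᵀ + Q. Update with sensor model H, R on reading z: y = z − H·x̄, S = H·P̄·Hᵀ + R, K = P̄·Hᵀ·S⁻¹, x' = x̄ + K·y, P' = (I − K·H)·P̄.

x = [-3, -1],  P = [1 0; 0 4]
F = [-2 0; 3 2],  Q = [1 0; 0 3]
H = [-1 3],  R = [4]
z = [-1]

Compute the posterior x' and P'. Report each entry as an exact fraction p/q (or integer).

x̄ = F·x = [6, -11]
P̄ = F·P·Fᵀ + Q = [5 -6; -6 28]
y = z − H·x̄ = [38]
S = H·P̄·Hᵀ + R = [297]
K = P̄·Hᵀ·S⁻¹ = [-23/297; 10/33]
x' = x̄ + K·y = [908/297, 17/33]
P' = (I − K·H)·P̄ = [956/297 32/33; 32/33 8/11]

x' = [908/297, 17/33]
P' = [956/297 32/33; 32/33 8/11]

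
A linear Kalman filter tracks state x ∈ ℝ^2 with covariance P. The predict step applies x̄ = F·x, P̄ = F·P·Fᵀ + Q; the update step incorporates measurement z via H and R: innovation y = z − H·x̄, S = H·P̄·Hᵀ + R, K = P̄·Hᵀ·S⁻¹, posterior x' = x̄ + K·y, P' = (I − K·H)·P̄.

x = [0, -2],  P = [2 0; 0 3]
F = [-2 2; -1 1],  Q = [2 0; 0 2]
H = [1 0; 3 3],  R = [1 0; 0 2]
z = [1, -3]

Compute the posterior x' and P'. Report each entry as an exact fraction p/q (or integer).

x̄ = F·x = [-4, -2]
P̄ = F·P·Fᵀ + Q = [22 10; 10 7]
y = z − H·x̄ = [5, 15]
S = H·P̄·Hᵀ + R = [23 96; 96 443]
K = P̄·Hᵀ·S⁻¹ = [530/973 96/973; -466/973 213/973]
x' = x̄ + K·y = [198/973, -1081/973]
P' = (I − K·H)·P̄ = [530/973 -466/973; -466/973 608/973]

x' = [198/973, -1081/973]
P' = [530/973 -466/973; -466/973 608/973]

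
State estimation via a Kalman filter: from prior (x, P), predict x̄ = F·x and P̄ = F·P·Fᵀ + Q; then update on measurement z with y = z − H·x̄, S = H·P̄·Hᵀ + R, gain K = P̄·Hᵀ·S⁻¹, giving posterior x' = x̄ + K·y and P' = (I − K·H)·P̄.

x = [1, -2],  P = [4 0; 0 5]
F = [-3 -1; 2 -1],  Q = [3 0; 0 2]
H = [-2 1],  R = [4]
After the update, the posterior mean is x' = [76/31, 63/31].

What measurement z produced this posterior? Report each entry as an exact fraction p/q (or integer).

x̄ = F·x = [-1, 4]
P̄ = F·P·Fᵀ + Q = [44 -19; -19 23]
S = H·P̄·Hᵀ + R = [279]
K = P̄·Hᵀ·S⁻¹ = [-107/279; 61/279]
x' − x̄ = [107/31, -61/31] = K·y
y = (KᵀK)⁻¹·Kᵀ·(x' − x̄) = [-9]
z = y + H·x̄ = [-9] + [6] = [-3]

z = [-3]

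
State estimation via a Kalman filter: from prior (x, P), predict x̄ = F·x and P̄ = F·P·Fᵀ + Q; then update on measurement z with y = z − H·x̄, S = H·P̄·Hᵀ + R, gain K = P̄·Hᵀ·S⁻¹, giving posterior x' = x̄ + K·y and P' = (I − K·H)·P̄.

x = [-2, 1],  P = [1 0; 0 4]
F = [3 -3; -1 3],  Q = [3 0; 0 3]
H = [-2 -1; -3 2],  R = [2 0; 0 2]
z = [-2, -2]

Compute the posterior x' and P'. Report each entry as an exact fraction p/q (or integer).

x̄ = F·x = [-9, 5]
P̄ = F·P·Fᵀ + Q = [48 -39; -39 40]
y = z − H·x̄ = [-15, -39]
S = H·P̄·Hᵀ + R = [78 247; 247 1062]
K = P̄·Hᵀ·S⁻¹ = [-5700/21827 -249/1679; -361/949 20/73]
x' = x̄ + K·y = [15300/21827, 20/949]
P' = (I − K·H)·P̄ = [4182/21827 132/949; 132/949 458/949]

x' = [15300/21827, 20/949]
P' = [4182/21827 132/949; 132/949 458/949]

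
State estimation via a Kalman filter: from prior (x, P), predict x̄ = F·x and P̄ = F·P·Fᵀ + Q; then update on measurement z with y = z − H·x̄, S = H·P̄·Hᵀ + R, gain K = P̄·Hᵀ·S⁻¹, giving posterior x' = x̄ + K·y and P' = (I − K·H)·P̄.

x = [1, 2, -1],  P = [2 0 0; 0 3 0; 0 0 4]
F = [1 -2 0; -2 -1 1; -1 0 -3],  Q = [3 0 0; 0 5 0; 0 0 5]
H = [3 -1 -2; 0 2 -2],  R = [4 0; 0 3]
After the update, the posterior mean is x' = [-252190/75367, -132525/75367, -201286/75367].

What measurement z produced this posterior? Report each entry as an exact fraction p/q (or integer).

x̄ = F·x = [-3, -5, 2]
P̄ = F·P·Fᵀ + Q = [17 2 -2; 2 20 -8; -2 -8 43]
S = H·P̄·Hᵀ + R = [329 172; 172 319]
K = P̄·Hᵀ·S⁻¹ = [15531/75367 -6484/75367; -8994/75367 18080/75367; -9252/75367 -19110/75367]
x' − x̄ = [-26089/75367, 244310/75367, -352020/75367] = K·y
y = (KᵀK)⁻¹·Kᵀ·(x' − x̄) = [5, 16]
z = y + H·x̄ = [5, 16] + [-8, -14] = [-3, 2]

z = [-3, 2]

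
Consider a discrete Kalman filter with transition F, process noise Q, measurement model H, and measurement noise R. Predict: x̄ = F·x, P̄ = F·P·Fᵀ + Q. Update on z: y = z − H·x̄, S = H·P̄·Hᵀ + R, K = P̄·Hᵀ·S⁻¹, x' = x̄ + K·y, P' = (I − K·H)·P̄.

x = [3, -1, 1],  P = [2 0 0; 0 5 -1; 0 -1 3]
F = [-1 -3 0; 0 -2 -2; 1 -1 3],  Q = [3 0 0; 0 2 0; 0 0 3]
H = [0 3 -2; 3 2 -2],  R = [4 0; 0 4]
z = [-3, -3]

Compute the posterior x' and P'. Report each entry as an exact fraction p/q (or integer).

x' = [28259/38921, 81169/38921, 181972/38921]
P' = [51024/38921 47596/38921 95194/38921; 47596/38921 129136/38921 189738/38921; 95194/38921 189738/38921 316793/38921]

x̄ = F·x = [0, 0, 7]
P̄ = F·P·Fᵀ + Q = [50 24 22; 24 26 -4; 22 -4 43]
y = z − H·x̄ = [11, 11]
S = H·P̄·Hᵀ + R = [458 452; 452 786]
K = P̄·Hᵀ·S⁻¹ = [-11900/38921 14469/38921; 1983/38921 5396/38921; -16093/38921 7868/38921]
x' = x̄ + K·y = [28259/38921, 81169/38921, 181972/38921]
P' = (I − K·H)·P̄ = [51024/38921 47596/38921 95194/38921; 47596/38921 129136/38921 189738/38921; 95194/38921 189738/38921 316793/38921]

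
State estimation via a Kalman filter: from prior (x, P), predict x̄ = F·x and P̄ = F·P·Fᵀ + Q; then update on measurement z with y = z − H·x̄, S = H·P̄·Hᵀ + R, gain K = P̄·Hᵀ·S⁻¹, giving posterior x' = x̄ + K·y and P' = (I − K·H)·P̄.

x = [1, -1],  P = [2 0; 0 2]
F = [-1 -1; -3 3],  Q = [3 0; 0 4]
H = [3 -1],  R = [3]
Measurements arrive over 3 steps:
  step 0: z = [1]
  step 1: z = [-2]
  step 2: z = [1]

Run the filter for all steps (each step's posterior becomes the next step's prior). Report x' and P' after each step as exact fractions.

step 0: x̄ = F·x = [0, -6]
step 0: P̄ = F·P·Fᵀ + Q = [7 0; 0 40]
step 0: y = z − H·x̄ = [-5]
step 0: S = H·P̄·Hᵀ + R = [106]
step 0: K = P̄·Hᵀ·S⁻¹ = [21/106; -20/53]
step 0: x' = x̄ + K·y = [-105/106, -218/53]
step 0: P' = (I − K·H)·P̄ = [301/106 420/53; 420/53 1320/53]
step 1: x̄ = F·x = [541/106, -993/106]
step 1: P̄ = F·P·Fᵀ + Q = [4939/106 -7017/106; -7017/106 11773/106]
step 1: y = z − H·x̄ = [-1414/53]
step 1: S = H·P̄·Hᵀ + R = [49322/53]
step 1: K = P̄·Hᵀ·S⁻¹ = [10917/49322; -8206/24661]
step 1: x' = x̄ + K·y = [-5647/7046, -3455/7046]
step 1: P' = (I − K·H)·P̄ = [24715/24661 115539/49322; 115539/49322 395853/49322]
step 2: x̄ = F·x = [4551/3523, 3288/3523]
step 2: P̄ = F·P·Fᵀ + Q = [117761/7046 -148467/7046; -148467/7046 2125133/49322]
step 2: y = z − H·x̄ = [-6842/3523]
step 2: S = H·P̄·Hᵀ + R = [7963828/24661]
step 2: K = P̄·Hᵀ·S⁻¹ = [1756125/7963828; -1310735/3981914]
step 2: x' = x̄ + K·y = [3438543/3981914, 3130937/1990957]
step 2: P' = (I − K·H)·P̄ = [8046073/7963828 4717461/1990957; 4717461/1990957 32236971/3981914]

step 0: x' = [-105/106, -218/53], P' = [301/106 420/53; 420/53 1320/53]
step 1: x' = [-5647/7046, -3455/7046], P' = [24715/24661 115539/49322; 115539/49322 395853/49322]
step 2: x' = [3438543/3981914, 3130937/1990957], P' = [8046073/7963828 4717461/1990957; 4717461/1990957 32236971/3981914]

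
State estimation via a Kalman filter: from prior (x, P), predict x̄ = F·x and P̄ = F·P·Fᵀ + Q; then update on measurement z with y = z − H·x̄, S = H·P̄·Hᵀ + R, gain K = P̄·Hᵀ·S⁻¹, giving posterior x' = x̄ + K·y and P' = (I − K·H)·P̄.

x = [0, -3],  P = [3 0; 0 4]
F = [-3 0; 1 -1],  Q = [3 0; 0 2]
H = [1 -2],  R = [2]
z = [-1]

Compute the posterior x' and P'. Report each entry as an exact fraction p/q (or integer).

x̄ = F·x = [0, 3]
P̄ = F·P·Fᵀ + Q = [30 -9; -9 9]
y = z − H·x̄ = [5]
S = H·P̄·Hᵀ + R = [104]
K = P̄·Hᵀ·S⁻¹ = [6/13; -27/104]
x' = x̄ + K·y = [30/13, 177/104]
P' = (I − K·H)·P̄ = [102/13 45/13; 45/13 207/104]

x' = [30/13, 177/104]
P' = [102/13 45/13; 45/13 207/104]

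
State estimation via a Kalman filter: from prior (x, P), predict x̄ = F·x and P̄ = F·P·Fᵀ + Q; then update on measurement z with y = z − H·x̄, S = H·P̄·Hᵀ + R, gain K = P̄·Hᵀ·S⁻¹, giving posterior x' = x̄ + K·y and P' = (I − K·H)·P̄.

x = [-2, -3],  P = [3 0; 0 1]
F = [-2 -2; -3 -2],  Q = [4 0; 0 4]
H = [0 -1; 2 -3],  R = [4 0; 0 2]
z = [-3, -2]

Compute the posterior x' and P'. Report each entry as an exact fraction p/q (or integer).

x̄ = F·x = [10, 12]
P̄ = F·P·Fᵀ + Q = [20 22; 22 35]
y = z − H·x̄ = [9, 14]
S = H·P̄·Hᵀ + R = [39 61; 61 133]
K = P̄·Hᵀ·S⁻¹ = [-670/733 164/733; -467/733 -122/733]
x' = x̄ + K·y = [3596/733, 2885/733]
P' = (I − K·H)·P̄ = [4184/733 2680/733; 2680/733 1868/733]

x' = [3596/733, 2885/733]
P' = [4184/733 2680/733; 2680/733 1868/733]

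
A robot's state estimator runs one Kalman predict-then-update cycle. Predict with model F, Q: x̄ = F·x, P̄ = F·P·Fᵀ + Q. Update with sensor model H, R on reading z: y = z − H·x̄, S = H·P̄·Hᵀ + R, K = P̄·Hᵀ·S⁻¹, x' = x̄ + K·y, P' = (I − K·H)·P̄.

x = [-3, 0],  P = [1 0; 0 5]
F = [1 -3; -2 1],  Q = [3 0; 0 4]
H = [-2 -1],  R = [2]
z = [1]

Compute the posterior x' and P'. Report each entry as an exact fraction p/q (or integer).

x' = [-510/143, 879/143]
P' = [446/143 -730/143; -730/143 1418/143]

x̄ = F·x = [-3, 6]
P̄ = F·P·Fᵀ + Q = [49 -17; -17 13]
y = z − H·x̄ = [1]
S = H·P̄·Hᵀ + R = [143]
K = P̄·Hᵀ·S⁻¹ = [-81/143; 21/143]
x' = x̄ + K·y = [-510/143, 879/143]
P' = (I − K·H)·P̄ = [446/143 -730/143; -730/143 1418/143]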